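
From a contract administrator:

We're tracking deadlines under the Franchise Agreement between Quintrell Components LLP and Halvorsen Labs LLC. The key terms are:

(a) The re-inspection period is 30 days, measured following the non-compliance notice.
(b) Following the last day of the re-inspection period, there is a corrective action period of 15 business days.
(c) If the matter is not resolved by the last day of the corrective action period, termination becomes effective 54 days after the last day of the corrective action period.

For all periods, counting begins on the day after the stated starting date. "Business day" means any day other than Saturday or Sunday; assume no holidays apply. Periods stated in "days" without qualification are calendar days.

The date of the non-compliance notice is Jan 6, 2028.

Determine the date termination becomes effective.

Apr 19, 2028

Adding 30 calendar days to Jan 6, 2028 gives Feb 5, 2028, which is the last day of the re-inspection period.
The last day of the corrective action period: 15 business days after Saturday, Feb 5, 2028, skipping weekends — Feb 7, Feb 8, Feb 9, Feb 10, …, Feb 23, Feb 24, Feb 25 — lands on Friday, Feb 25, 2028.
Adding 54 calendar days to Feb 25, 2028 gives Apr 19, 2028, which is the date termination becomes effective.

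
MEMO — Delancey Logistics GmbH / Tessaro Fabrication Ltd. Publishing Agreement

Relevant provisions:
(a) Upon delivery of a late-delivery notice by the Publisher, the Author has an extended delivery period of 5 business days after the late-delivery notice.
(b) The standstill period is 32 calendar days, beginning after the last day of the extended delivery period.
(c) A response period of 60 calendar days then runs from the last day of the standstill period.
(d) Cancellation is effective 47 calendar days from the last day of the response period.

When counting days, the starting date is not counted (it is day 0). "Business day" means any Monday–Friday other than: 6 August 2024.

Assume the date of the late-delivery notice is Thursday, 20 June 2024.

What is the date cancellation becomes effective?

The last day of the extended delivery period: 5 business days after Thursday, 20 June 2024, skipping weekends — Jun 21, Jun 24, Jun 25, Jun 26, Jun 27 — lands on Thursday, 27 June 2024.
Adding 32 calendar days to 27 June 2024 gives 29 July 2024, which is the last day of the standstill period.
Adding 60 calendar days to 29 July 2024 gives 27 September 2024, which is the last day of the response period.
The date cancellation becomes effective: 27 September 2024 + 47 days = 13 November 2024.

13 November 2024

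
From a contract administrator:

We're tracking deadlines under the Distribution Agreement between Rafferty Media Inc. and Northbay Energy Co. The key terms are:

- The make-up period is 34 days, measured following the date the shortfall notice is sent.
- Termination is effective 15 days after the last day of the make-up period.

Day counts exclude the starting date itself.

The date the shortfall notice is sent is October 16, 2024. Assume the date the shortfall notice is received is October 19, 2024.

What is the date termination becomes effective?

December 4, 2024

The last day of the make-up period: 34 calendar days after October 16, 2024 is November 19, 2024.
The date termination becomes effective: 15 calendar days after November 19, 2024 is December 4, 2024.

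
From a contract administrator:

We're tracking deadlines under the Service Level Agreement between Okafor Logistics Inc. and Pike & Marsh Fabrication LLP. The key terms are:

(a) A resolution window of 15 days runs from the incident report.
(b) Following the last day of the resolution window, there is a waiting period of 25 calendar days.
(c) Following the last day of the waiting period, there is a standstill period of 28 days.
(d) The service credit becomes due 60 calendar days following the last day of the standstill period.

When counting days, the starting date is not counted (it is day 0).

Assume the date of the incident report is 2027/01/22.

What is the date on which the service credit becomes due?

The last day of the resolution window: 2027/01/22 + 15 days = 2027/02/06.
Adding 25 calendar days to 2027/02/06 gives 2027/03/03, which is the last day of the waiting period.
The last day of the standstill period: 2027/03/03 + 28 days = 2027/03/31.
The date on which the service credit becomes due: 2027/03/31 + 60 days = 2027/05/30.

2027/05/30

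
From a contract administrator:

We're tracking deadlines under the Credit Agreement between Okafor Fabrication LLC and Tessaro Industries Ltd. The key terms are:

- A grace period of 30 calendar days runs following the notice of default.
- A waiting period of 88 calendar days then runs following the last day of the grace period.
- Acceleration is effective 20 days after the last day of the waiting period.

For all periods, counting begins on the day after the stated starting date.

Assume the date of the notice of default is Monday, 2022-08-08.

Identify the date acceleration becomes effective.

The last day of the grace period: 30 calendar days after 2022-08-08 is 2022-09-07.
The last day of the waiting period: 88 calendar days after 2022-09-07 is 2022-12-04.
The date acceleration becomes effective: 2022-12-04 + 20 days = 2022-12-24.

2022-12-24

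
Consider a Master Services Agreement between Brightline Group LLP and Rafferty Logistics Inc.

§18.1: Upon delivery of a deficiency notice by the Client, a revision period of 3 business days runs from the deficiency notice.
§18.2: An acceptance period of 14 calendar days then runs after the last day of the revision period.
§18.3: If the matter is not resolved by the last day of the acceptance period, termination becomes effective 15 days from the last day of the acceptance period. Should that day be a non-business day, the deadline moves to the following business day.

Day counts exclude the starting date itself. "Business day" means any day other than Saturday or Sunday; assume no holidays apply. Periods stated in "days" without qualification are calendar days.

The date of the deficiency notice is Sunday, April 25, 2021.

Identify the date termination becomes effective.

May 27, 2021

From Sunday, April 25, 2021, 3 business days (Apr 26, Apr 27, Apr 28, skipping weekends) brings us to Wednesday, April 28, 2021, which is the last day of the revision period.
The last day of the acceptance period: 14 calendar days after April 28, 2021 is May 12, 2021.
The date termination becomes effective: May 12, 2021 + 15 days = May 27, 2021. May 27, 2021 is a Thursday, so no roll-forward applies.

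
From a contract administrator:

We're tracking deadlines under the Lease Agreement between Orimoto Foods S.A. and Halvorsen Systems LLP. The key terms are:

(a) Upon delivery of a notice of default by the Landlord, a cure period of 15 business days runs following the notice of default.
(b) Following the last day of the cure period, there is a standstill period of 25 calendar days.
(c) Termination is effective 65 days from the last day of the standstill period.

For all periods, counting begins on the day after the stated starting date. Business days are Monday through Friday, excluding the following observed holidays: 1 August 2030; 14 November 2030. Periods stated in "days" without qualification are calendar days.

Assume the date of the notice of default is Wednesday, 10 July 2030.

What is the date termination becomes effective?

29 October 2030

The last day of the cure period: 15 business days after Wednesday, 10 July 2030, skipping weekends — Jul 11, Jul 12, Jul 15, Jul 16, …, Jul 29, Jul 30, Jul 31 — lands on Wednesday, 31 July 2030.
The last day of the standstill period: 31 July 2030 + 25 days = 25 August 2030.
The date termination becomes effective: 65 calendar days after 25 August 2030 is 29 October 2030.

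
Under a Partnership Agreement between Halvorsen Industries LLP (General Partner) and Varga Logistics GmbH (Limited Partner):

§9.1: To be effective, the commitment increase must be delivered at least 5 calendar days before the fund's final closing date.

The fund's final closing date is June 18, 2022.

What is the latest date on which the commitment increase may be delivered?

Counting back 5 calendar days from June 18, 2022 gives June 13, 2022.

June 13, 2022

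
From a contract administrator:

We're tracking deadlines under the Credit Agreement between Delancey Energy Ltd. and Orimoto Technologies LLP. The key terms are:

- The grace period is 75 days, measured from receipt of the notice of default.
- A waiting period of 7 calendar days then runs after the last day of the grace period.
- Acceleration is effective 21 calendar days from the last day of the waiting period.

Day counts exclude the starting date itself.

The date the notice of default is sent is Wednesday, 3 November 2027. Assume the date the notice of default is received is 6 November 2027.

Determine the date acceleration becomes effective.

17 February 2028

The last day of the grace period: 75 calendar days after 6 November 2027 is 20 January 2028.
Adding 7 calendar days to 20 January 2028 gives 27 January 2028, which is the last day of the waiting period.
Adding 21 calendar days to 27 January 2028 gives 17 February 2028, which is the date acceleration becomes effective.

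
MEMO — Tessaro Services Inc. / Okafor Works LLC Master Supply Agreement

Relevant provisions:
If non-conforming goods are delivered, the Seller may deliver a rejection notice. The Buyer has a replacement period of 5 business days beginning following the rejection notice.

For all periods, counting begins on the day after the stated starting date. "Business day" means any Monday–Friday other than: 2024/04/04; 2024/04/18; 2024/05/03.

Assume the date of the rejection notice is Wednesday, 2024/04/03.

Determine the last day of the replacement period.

The last day of the replacement period: 5 business days after Wednesday, 2024/04/03, skipping weekends and the listed holiday on Apr 4 — Apr 5, Apr 8, Apr 9, Apr 10, Apr 11 — lands on Thursday, 2024/04/11.

2024/04/11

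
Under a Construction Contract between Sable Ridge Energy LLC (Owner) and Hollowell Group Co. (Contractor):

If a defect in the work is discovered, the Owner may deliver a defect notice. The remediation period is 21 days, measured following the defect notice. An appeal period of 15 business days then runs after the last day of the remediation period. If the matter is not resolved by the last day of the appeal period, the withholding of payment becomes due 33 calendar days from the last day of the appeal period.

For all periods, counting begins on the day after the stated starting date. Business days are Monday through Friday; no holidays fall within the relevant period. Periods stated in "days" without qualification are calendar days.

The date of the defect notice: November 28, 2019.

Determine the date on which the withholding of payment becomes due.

The last day of the remediation period: 21 calendar days after November 28, 2019 is December 19, 2019.
From Thursday, December 19, 2019, 15 business days (Dec 20, Dec 23, Dec 24, Dec 25, …, Jan 7, Jan 8, Jan 9, skipping weekends) brings us to Thursday, January 9, 2020, which is the last day of the appeal period.
The date on which the withholding of payment becomes due: 33 calendar days after January 9, 2020 is February 11, 2020.

February 11, 2020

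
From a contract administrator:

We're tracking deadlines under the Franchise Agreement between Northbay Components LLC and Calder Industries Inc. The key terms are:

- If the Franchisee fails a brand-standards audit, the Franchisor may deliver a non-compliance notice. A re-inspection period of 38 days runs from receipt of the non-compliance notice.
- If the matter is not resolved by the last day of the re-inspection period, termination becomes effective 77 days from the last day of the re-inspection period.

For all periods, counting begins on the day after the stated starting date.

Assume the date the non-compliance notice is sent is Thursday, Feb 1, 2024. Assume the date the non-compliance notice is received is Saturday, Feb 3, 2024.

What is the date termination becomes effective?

Adding 38 calendar days to Feb 3, 2024 gives Mar 12, 2024, which is the last day of the re-inspection period.
The date termination becomes effective: Mar 12, 2024 + 77 days = May 28, 2024.

May 28, 2024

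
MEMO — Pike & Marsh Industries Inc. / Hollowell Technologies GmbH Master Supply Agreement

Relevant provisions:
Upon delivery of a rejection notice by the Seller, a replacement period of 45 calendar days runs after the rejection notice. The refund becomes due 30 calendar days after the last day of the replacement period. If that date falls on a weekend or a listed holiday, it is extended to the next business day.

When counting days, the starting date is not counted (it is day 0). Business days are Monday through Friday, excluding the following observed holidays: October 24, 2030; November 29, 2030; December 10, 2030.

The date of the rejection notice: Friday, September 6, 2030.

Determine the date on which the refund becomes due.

Adding 45 calendar days to September 6, 2030 gives October 21, 2030, which is the last day of the replacement period.
The date on which the refund becomes due: October 21, 2030 + 30 days = November 20, 2030. November 20, 2030 is a Wednesday and is not a listed holiday, so no roll-forward applies.

November 20, 2030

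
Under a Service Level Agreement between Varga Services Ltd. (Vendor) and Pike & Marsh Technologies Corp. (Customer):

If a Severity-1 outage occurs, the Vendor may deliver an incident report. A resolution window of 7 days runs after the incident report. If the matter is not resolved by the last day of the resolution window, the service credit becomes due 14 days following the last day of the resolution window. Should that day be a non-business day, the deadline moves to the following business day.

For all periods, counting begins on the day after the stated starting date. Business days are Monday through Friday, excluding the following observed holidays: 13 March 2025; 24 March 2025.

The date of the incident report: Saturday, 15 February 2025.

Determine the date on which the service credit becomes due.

The last day of the resolution window: 15 February 2025 + 7 days = 22 February 2025.
The date on which the service credit becomes due: 22 February 2025 + 14 days = 8 March 2025. That falls on a Saturday, so it rolls to the next business day, Monday, 10 March 2025.

10 March 2025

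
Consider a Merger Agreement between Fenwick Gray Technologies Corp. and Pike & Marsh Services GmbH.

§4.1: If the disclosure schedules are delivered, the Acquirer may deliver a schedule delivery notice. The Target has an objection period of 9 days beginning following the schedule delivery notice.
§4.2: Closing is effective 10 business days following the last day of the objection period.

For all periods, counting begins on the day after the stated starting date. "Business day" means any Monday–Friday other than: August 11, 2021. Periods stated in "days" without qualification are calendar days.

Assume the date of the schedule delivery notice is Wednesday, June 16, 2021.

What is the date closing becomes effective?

The last day of the objection period: 9 calendar days after June 16, 2021 is June 25, 2021.
From Friday, June 25, 2021, 10 business days (Jun 28, Jun 29, Jun 30, Jul 1, Jul 2, Jul 5, Jul 6, Jul 7, Jul 8, Jul 9, skipping weekends) brings us to Friday, July 9, 2021, which is the date closing becomes effective.

July 9, 2021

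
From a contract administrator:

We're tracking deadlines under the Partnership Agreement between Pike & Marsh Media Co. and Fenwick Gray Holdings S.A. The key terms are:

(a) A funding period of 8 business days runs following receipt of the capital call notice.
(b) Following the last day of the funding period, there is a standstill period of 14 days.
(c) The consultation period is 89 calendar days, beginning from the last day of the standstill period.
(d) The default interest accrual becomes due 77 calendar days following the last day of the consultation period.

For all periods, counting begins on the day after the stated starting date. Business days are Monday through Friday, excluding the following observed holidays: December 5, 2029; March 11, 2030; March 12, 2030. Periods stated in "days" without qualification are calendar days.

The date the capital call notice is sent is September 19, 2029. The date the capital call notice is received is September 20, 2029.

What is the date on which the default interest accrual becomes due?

March 31, 2030

The last day of the funding period: 8 business days after Thursday, September 20, 2029, skipping weekends — Sep 21, Sep 24, Sep 25, Sep 26, Sep 27, Sep 28, Oct 1, Oct 2 — lands on Tuesday, October 2, 2029.
Adding 14 calendar days to October 2, 2029 gives October 16, 2029, which is the last day of the standstill period.
The last day of the consultation period: October 16, 2029 + 89 days = January 13, 2030.
Adding 77 calendar days to January 13, 2030 gives March 31, 2030, which is the date on which the default interest accrual becomes due.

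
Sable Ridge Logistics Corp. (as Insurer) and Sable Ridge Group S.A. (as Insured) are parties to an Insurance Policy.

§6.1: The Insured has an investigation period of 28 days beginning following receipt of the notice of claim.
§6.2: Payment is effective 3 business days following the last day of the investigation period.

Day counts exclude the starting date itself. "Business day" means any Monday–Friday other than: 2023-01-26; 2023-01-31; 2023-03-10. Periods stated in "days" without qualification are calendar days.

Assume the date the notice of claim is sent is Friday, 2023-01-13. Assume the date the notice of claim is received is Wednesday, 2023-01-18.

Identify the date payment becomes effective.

2023-02-20

The last day of the investigation period: 28 calendar days after 2023-01-18 is 2023-02-15.
The date payment becomes effective: 3 business days after Wednesday, 2023-02-15, skipping weekends — Feb 16, Feb 17, Feb 20 — lands on Monday, 2023-02-20.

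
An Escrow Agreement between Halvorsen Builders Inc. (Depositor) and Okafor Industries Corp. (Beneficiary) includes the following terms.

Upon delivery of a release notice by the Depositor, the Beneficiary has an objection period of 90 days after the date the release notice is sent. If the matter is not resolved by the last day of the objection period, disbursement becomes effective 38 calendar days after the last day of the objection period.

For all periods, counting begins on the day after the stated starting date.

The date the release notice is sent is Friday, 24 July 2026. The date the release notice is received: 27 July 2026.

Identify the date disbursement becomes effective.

The last day of the objection period: 24 July 2026 + 90 days = 22 October 2026.
The date disbursement becomes effective: 38 calendar days after 22 October 2026 is 29 November 2026.

29 November 2026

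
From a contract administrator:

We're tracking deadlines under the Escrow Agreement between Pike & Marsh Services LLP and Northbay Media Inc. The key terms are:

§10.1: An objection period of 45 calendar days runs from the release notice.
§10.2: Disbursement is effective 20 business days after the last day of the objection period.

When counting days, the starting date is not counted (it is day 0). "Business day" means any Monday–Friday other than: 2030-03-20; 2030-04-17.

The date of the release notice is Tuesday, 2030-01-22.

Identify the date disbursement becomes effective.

2030-04-08

The last day of the objection period: 45 calendar days after 2030-01-22 is 2030-03-08.
From Friday, 2030-03-08, 20 business days (Mar 11, Mar 12, Mar 13, Mar 14, …, Apr 4, Apr 5, Apr 8, skipping weekends and the listed holiday on Mar 20) brings us to Monday, 2030-04-08, which is the date disbursement becomes effective.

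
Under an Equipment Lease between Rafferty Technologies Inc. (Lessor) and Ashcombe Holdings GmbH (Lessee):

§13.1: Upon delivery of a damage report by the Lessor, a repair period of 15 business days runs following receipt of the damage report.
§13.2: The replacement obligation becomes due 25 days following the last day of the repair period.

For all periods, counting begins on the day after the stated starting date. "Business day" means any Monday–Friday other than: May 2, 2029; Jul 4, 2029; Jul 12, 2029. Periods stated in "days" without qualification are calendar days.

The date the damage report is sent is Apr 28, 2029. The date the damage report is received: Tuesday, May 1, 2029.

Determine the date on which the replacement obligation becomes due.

Jun 17, 2029

The last day of the repair period: 15 business days after Tuesday, May 1, 2029, skipping weekends and the listed holiday on May 2 — May 3, May 4, May 7, May 8, …, May 21, May 22, May 23 — lands on Wednesday, May 23, 2029.
Adding 25 calendar days to May 23, 2029 gives Jun 17, 2029, which is the date on which the replacement obligation becomes due.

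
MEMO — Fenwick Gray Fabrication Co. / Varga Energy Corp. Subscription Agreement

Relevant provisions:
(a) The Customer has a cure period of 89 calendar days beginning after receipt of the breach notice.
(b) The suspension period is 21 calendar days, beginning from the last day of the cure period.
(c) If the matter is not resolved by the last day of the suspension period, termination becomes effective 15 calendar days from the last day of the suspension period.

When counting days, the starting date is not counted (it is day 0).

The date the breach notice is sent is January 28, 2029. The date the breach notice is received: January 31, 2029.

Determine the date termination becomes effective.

The last day of the cure period: 89 calendar days after January 31, 2029 is April 30, 2029.
The last day of the suspension period: 21 calendar days after April 30, 2029 is May 21, 2029.
The date termination becomes effective: May 21, 2029 + 15 days = June 5, 2029.

June 5, 2029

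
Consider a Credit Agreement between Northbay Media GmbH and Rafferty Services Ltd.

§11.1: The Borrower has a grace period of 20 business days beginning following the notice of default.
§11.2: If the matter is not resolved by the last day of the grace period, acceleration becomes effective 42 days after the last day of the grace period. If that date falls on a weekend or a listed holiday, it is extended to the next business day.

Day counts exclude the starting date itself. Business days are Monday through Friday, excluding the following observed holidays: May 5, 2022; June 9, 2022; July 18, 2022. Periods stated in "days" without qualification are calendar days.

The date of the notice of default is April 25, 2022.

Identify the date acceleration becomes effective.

From Monday, April 25, 2022, 20 business days (Apr 26, Apr 27, Apr 28, Apr 29, …, May 20, May 23, May 24, skipping weekends and the listed holiday on May 5) brings us to Tuesday, May 24, 2022, which is the last day of the grace period.
The date acceleration becomes effective: May 24, 2022 + 42 days = July 5, 2022. July 5, 2022 is a Tuesday and is not a listed holiday, so no roll-forward applies.

July 5, 2022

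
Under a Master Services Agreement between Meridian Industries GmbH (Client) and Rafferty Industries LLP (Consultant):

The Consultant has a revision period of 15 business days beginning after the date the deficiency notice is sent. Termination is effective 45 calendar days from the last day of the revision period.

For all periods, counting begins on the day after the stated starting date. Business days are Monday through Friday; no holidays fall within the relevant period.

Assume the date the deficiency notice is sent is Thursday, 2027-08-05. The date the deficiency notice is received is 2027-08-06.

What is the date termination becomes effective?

2027-10-10

The last day of the revision period: 15 business days after Thursday, 2027-08-05, skipping weekends — Aug 6, Aug 9, Aug 10, Aug 11, …, Aug 24, Aug 25, Aug 26 — lands on Thursday, 2027-08-26.
The date termination becomes effective: 2027-08-26 + 45 days = 2027-10-10.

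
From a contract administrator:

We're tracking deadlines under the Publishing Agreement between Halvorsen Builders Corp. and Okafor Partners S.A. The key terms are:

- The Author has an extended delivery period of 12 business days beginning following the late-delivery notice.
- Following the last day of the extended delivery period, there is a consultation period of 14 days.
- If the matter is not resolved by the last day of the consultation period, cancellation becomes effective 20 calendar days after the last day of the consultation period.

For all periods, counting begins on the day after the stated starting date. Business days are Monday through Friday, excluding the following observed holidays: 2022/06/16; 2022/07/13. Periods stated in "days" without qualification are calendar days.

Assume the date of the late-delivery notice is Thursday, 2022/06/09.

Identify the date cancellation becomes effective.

The last day of the extended delivery period: counting 12 business days from Thursday, 2022/06/09 (Jun 10, Jun 13, Jun 14, Jun 15, …, Jun 24, Jun 27, Jun 28, skipping weekends and the listed holiday on Jun 16) reaches Tuesday, 2022/06/28.
The last day of the consultation period: 2022/06/28 + 14 days = 2022/07/12.
Adding 20 calendar days to 2022/07/12 gives 2022/08/01, which is the date cancellation becomes effective.

2022/08/01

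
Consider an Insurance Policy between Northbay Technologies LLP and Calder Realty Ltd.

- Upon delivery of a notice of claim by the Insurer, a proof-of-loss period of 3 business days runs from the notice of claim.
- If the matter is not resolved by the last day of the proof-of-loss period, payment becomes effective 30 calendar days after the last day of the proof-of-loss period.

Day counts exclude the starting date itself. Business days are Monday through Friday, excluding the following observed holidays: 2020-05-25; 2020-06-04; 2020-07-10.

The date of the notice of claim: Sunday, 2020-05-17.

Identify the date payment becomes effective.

From Sunday, 2020-05-17, 3 business days (May 18, May 19, May 20, skipping weekends) brings us to Wednesday, 2020-05-20, which is the last day of the proof-of-loss period.
The date payment becomes effective: 2020-05-20 + 30 days = 2020-06-19.

2020-06-19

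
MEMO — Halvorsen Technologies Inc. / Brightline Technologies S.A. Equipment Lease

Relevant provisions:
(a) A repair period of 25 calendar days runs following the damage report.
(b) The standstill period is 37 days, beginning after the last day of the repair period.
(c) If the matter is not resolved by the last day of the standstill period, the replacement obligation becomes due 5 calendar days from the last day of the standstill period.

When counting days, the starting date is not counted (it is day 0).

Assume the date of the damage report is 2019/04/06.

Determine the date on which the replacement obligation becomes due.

Adding 25 calendar days to 2019/04/06 gives 2019/05/01, which is the last day of the repair period.
Adding 37 calendar days to 2019/05/01 gives 2019/06/07, which is the last day of the standstill period.
The date on which the replacement obligation becomes due: 5 calendar days after 2019/06/07 is 2019/06/12.

2019/06/12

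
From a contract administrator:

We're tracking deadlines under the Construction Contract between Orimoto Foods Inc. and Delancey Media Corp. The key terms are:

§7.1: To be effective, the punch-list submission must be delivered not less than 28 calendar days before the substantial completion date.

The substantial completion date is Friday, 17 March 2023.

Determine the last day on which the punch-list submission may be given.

17 February 2023

17 March 2023 minus 28 days is 17 February 2023.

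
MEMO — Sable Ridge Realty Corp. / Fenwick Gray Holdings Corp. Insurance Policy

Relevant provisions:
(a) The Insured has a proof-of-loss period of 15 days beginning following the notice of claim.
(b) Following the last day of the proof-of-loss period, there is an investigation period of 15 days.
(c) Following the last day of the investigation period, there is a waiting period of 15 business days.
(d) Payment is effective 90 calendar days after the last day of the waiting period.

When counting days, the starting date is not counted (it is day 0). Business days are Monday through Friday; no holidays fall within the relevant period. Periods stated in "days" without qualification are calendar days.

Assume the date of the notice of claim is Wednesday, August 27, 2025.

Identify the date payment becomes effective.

January 15, 2026

The last day of the proof-of-loss period: 15 calendar days after August 27, 2025 is September 11, 2025.
The last day of the investigation period: 15 calendar days after September 11, 2025 is September 26, 2025.
The last day of the waiting period: 15 business days after Friday, September 26, 2025, skipping weekends — Sep 29, Sep 30, Oct 1, Oct 2, …, Oct 15, Oct 16, Oct 17 — lands on Friday, October 17, 2025.
The date payment becomes effective: October 17, 2025 + 90 days = January 15, 2026.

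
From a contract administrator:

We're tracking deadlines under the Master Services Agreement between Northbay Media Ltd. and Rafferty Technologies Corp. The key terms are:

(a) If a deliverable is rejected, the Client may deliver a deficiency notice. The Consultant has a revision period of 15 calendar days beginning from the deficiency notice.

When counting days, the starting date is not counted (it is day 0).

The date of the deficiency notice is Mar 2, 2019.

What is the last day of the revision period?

Adding 15 calendar days to Mar 2, 2019 gives Mar 17, 2019, which is the last day of the revision period.

Mar 17, 2019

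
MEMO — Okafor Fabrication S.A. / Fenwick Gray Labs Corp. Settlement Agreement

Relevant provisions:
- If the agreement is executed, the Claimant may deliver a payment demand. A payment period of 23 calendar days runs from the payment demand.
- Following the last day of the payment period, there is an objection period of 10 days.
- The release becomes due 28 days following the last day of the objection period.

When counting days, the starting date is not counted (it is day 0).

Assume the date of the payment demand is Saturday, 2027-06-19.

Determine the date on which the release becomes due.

Adding 23 calendar days to 2027-06-19 gives 2027-07-12, which is the last day of the payment period.
The last day of the objection period: 10 calendar days after 2027-07-12 is 2027-07-22.
The date on which the release becomes due: 28 calendar days after 2027-07-22 is 2027-08-19.

2027-08-19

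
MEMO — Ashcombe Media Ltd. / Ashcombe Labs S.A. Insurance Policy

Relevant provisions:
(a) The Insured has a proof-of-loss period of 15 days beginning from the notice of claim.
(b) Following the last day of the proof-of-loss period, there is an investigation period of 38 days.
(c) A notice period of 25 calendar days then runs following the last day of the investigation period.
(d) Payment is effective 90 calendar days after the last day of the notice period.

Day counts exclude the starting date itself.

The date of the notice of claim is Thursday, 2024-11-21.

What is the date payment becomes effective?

The last day of the proof-of-loss period: 2024-11-21 + 15 days = 2024-12-06.
Adding 38 calendar days to 2024-12-06 gives 2025-01-13, which is the last day of the investigation period.
Adding 25 calendar days to 2025-01-13 gives 2025-02-07, which is the last day of the notice period.
Adding 90 calendar days to 2025-02-07 gives 2025-05-08, which is the date payment becomes effective.

2025-05-08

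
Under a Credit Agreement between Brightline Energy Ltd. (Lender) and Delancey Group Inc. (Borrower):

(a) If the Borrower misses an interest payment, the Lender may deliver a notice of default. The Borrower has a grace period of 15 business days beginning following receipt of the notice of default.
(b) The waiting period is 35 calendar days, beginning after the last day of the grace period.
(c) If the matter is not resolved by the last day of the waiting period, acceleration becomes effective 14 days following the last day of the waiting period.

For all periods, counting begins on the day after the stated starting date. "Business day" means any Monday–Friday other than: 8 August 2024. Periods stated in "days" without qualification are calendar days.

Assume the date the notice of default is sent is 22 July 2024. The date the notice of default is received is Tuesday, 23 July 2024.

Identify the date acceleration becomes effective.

The last day of the grace period: counting 15 business days from Tuesday, 23 July 2024 (Jul 24, Jul 25, Jul 26, Jul 29, …, Aug 12, Aug 13, Aug 14, skipping weekends and the listed holiday on Aug 8) reaches Wednesday, 14 August 2024.
The last day of the waiting period: 35 calendar days after 14 August 2024 is 18 September 2024.
The date acceleration becomes effective: 18 September 2024 + 14 days = 2 October 2024.

2 October 2024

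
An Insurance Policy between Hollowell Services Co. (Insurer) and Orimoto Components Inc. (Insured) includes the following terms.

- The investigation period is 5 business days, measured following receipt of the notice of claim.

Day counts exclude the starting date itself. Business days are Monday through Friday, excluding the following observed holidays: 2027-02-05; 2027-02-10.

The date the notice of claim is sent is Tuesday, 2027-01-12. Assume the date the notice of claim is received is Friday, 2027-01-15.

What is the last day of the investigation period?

2027-01-22

From Friday, 2027-01-15, 5 business days (Jan 18, Jan 19, Jan 20, Jan 21, Jan 22, skipping weekends) brings us to Friday, 2027-01-22, which is the last day of the investigation period.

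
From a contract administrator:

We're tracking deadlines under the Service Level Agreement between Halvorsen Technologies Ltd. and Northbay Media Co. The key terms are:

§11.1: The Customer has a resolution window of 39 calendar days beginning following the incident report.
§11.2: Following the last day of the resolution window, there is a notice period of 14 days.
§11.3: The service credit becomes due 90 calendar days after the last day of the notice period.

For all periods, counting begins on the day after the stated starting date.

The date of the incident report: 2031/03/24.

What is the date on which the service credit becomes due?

2031/08/14

The last day of the resolution window: 2031/03/24 + 39 days = 2031/05/02.
The last day of the notice period: 14 calendar days after 2031/05/02 is 2031/05/16.
The date on which the service credit becomes due: 2031/05/16 + 90 days = 2031/08/14.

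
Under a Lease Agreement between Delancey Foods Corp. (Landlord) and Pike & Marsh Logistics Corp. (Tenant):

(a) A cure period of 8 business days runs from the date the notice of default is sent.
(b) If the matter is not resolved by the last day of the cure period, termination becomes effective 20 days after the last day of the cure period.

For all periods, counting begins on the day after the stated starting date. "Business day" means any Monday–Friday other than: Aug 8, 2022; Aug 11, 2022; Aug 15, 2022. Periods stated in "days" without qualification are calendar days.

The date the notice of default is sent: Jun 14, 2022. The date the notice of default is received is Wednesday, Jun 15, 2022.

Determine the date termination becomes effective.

From Tuesday, Jun 14, 2022, 8 business days (Jun 15, Jun 16, Jun 17, Jun 20, Jun 21, Jun 22, Jun 23, Jun 24, skipping weekends) brings us to Friday, Jun 24, 2022, which is the last day of the cure period.
The date termination becomes effective: Jun 24, 2022 + 20 days = Jul 14, 2022.

Jul 14, 2022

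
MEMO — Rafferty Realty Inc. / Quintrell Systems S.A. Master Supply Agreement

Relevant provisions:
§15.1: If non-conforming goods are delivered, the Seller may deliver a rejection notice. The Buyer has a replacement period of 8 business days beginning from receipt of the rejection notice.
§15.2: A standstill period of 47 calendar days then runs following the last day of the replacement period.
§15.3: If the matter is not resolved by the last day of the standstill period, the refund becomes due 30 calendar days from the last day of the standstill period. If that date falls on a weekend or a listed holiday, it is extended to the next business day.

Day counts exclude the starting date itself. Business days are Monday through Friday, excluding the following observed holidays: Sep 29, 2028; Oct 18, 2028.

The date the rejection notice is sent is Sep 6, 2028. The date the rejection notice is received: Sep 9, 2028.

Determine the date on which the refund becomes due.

Dec 6, 2028

The last day of the replacement period: counting 8 business days from Saturday, Sep 9, 2028 (Sep 11, Sep 12, Sep 13, Sep 14, Sep 15, Sep 18, Sep 19, Sep 20, skipping weekends) reaches Wednesday, Sep 20, 2028.
The last day of the standstill period: Sep 20, 2028 + 47 days = Nov 6, 2028.
The date on which the refund becomes due: Nov 6, 2028 + 30 days = Dec 6, 2028. Dec 6, 2028 is a Wednesday and is not a listed holiday, so no roll-forward applies.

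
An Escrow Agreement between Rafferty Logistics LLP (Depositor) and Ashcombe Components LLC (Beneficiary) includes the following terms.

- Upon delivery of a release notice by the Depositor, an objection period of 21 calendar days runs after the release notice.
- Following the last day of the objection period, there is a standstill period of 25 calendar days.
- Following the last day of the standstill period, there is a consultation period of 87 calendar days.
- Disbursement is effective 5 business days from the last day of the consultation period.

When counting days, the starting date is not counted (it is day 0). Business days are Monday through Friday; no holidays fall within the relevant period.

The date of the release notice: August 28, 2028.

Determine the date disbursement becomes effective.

January 15, 2029

The last day of the objection period: 21 calendar days after August 28, 2028 is September 18, 2028.
The last day of the standstill period: September 18, 2028 + 25 days = October 13, 2028.
The last day of the consultation period: October 13, 2028 + 87 days = January 8, 2029.
The date disbursement becomes effective: counting 5 business days from Monday, January 8, 2029 (Jan 9, Jan 10, Jan 11, Jan 12, Jan 15, skipping weekends) reaches Monday, January 15, 2029.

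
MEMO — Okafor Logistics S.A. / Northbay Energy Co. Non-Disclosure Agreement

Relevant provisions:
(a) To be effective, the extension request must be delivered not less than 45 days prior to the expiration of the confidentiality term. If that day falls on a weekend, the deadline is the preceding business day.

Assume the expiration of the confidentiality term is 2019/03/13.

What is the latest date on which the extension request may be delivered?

Counting back 45 calendar days from 2019/03/13 gives 2019/01/27. That is a Sunday, so the deadline moves back to Friday, 2019/01/25.

2019/01/25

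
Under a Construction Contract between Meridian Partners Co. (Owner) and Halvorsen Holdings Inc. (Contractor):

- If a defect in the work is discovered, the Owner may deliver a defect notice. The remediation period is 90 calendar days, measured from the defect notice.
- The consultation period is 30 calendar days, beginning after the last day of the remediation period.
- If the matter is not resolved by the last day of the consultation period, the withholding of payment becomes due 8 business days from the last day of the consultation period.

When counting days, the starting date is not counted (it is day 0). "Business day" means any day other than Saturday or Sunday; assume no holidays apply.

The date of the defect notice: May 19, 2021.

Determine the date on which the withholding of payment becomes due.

September 28, 2021

Adding 90 calendar days to May 19, 2021 gives August 17, 2021, which is the last day of the remediation period.
The last day of the consultation period: 30 calendar days after August 17, 2021 is September 16, 2021.
From Thursday, September 16, 2021, 8 business days (Sep 17, Sep 20, Sep 21, Sep 22, Sep 23, Sep 24, Sep 27, Sep 28, skipping weekends) brings us to Tuesday, September 28, 2021, which is the date on which the withholding of payment becomes due.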